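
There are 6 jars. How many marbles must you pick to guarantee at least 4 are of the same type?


Pigeonhole: to guarantee k in one of n categories, need (k-1)×n + 1.
k = 4, n = 6
Minimum = (4-1) × 6 + 1 = 3 × 6 + 1

19


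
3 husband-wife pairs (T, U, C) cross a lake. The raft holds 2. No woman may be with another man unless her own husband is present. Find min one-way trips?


Label couples T, U, C (H = husband, W = wife).
Counting alone: 6 people, the raft carries 2 and someone must bring it back, so each round trip nets at most +1 on the far side until the last crossing → at least 9 trips. The jealousy constraint makes 9 impossible; the shortest valid schedule has 11:
1. WT+WU →  (far: WT,WU; near: HT,HU,HC,WC)
2. WT ←       (far: WU; near: HT,HU,HC,WT,WC)
3. WT+WC →  (far: WT,WU,WC; near: HT,HU,HC)
4. WT ←       (far: WU,WC; near: HT,HU,HC,WT)
5. HU+HC →  (far: HU,WU,HC,WC; near: HT,WT)
6. HU+WU ←  (far: HC,WC; near: HT,WT,HU,WU)
7. HT+HU →  (far: HT,HU,HC,WC; near: WT,WU)
8. WC ←       (far: HT,HU,HC; near: WT,WU,WC)
9. WT+WU →  (far: HT,WT,HU,WU,HC; near: WC)
10. HC ←      (far: HT,WT,HU,WU; near: HC,WC)
11. HC+WC → (far: all six; near: empty)
In every state each wife is either with her husband or with no other man.
Minimum trips = 11

11


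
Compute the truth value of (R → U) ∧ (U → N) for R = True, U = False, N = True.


R = True, U = False, N = True
Step 1: R → U is false only when R=True and U=False. Result: False
Step 2: U → N is false only when U=True and N=False. Result: True
Step 3: False ∧ True = False

False


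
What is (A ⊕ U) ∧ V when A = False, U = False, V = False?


A = False, U = False, V = False
Step 1: A ⊕ U = False XOR False = False
Step 2: False ∧ V = False AND False = False
XOR true when exactly one of A,U is true; then AND with V.

False


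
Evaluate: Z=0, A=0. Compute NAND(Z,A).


Z AND A = 0
NOT(0) = 1

1


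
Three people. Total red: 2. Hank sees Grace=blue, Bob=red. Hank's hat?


Total red = 2, seen red = 1
Own red = 2 - 1 = 1
Hank's hat is red.

red


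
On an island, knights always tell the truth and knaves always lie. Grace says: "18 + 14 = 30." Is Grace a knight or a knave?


Statement: "18 + 14 = 30."
Actual: 18 + 14 = 32
Claimed: 30
Statement is FALSE → Grace lies → Knave

Knave


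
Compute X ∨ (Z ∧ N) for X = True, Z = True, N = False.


X = True, Z = True, N = False
Step 1: Z ∧ N = True AND False = False
Step 2: X ∨ False = True OR False = True
AND evaluated first (higher precedence); then OR applied.

True


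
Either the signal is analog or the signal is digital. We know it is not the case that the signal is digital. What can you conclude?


Disjunctive syllogism: P ∨ Q, ¬P ⊢ Q
Disjunction: the signal is analog ∨ the signal is digital
We know it is not the case that the signal is digital.
By disjunctive syllogism, the other disjunct must be true.

The signal is analog


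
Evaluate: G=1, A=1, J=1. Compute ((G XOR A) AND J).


G XOR A = 1^1 = 0
0 AND 1 = 0

0


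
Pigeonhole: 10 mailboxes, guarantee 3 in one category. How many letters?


Pigeonhole: to guarantee k in one of n categories, need (k-1)×n + 1.
k = 3, n = 10
Minimum = (3-1) × 10 + 1 = 2 × 10 + 1

21


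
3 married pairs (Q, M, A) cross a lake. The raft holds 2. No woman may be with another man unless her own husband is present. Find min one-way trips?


Label couples Q, M, A (H = husband, W = wife).
Counting alone: 6 people, the raft carries 2 and someone must bring it back, so each round trip nets at most +1 on the far side until the last crossing → at least 9 trips. The jealousy constraint makes 9 impossible; the shortest valid schedule has 11:
1. WQ+WM →  (far: WQ,WM; near: HQ,HM,HA,WA)
2. WQ ←       (far: WM; near: HQ,HM,HA,WQ,WA)
3. WQ+WA →  (far: WQ,WM,WA; near: HQ,HM,HA)
4. WQ ←       (far: WM,WA; near: HQ,HM,HA,WQ)
5. HM+HA →  (far: HM,WM,HA,WA; near: HQ,WQ)
6. HM+WM ←  (far: HA,WA; near: HQ,WQ,HM,WM)
7. HQ+HM →  (far: HQ,HM,HA,WA; near: WQ,WM)
8. WA ←       (far: HQ,HM,HA; near: WQ,WM,WA)
9. WQ+WM →  (far: HQ,WQ,HM,WM,HA; near: WA)
10. HA ←      (far: HQ,WQ,HM,WM; near: HA,WA)
11. HA+WA → (far: all six; near: empty)
In every state each wife is either with her husband or with no other man.
Minimum trips = 11

11


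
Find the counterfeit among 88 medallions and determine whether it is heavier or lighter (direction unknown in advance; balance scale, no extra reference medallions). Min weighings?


Let n = 88. 176 possibilities (n medallions × lighter/heavier); each weighing has 3 outcomes.
Bound for k weighings: say the first weighing puts j medallions on each pan. If it tips, the 2j weighed medallions remain suspects (each with a known direction) and k-1 weighings give 3^(k-1) outcomes; 3^(k-1) is odd, so 2j ≤ 3^(k-1) - 1. If it balances, the n - 2j unweighed medallions remain with direction unknown: 2(n - 2j) ≤ 3^(k-1) - 1 by the same parity argument. Adding, n ≤ (3^(k-1) - 1) + (3^(k-1) - 1)/2 = (3^k - 3)/2, and the classical three-group strategy achieves this (3 medallions in 2 weighings, 12 in 3, 39 in 4, 120 in 5).
So we need the smallest k with (3^k - 3)/2 ≥ 88.
k = 4: (3^4 - 3)/2 = 39 < 88 ✗
k = 5: (3^5 - 3)/2 = 120 ≥ 88 ✓

5


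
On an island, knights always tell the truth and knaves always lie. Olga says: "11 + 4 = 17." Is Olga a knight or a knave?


Statement: "11 + 4 = 17."
Actual: 11 + 4 = 15
Claimed: 17
Statement is FALSE → Olga lies → Knave

Knave


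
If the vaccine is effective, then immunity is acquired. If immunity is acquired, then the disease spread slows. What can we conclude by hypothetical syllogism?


Hypothetical syllogism: P → Q, Q → R ⊢ P → R
Premise 1: the vaccine is effective → immunity is acquired
Premise 2: immunity is acquired → the disease spread slows
Chain the implications: the middle term (immunity is acquired) links the two.
Conclusion: If the vaccine is effective, then the disease spread slows.

If the vaccine is effective, then the disease spread slows.


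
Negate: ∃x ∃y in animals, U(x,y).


Original: ∃x ∃y U(x,y)
Rule: ¬∀→∃, ¬∃→∀, negate predicate.
Negation: ∀x ∀y ¬U(x,y)

∀x ∀y ¬U(x,y)


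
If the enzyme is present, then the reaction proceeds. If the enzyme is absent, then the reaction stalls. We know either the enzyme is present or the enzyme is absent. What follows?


Constructive dilemma: (P → Q) ∧ (R → S), P ∨ R ⊢ Q ∨ S
Premise 1: the enzyme is present → the reaction proceeds
Premise 2: the enzyme is absent → the reaction stalls
Premise 3: the enzyme is present ∨ the enzyme is absent
Case 1: Assuming the enzyme is present, then by Premise 1, the reaction proceeds.
Case 2: Assuming the enzyme is absent, then by Premise 2, the reaction stalls.
Since one of the enzyme is present or the enzyme is absent must hold, we get the reaction proceeds or the reaction stalls.

The reaction proceeds or the reaction stalls.


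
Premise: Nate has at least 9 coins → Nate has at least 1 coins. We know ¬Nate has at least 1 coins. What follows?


Modus tollens: P → Q, ¬Q ⊢ ¬P
P: Nate has at least 9 coins
Q: Nate has at least 1 coins
We have P → Q and Q is false.
By modus tollens, P must be false.

It is not the case that Nate has at least 9 coins


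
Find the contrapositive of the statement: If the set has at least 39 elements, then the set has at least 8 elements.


Original: If the set has at least 39 elements, then the set has at least 8 elements
Contrapositive: If ¬Q, then ¬P
Negate Q: not (the set has at least 8 elements)
Negate P: not (the set has at least 39 elements)

If not (the set has at least 8 elements), then not (the set has at least 39 elements).


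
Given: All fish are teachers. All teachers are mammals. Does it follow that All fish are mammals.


Premise 1: All fish are teachers.
Premise 2: All teachers are mammals.
Conclusion: All fish are mammals.
Barbara syllogism (AAA-1): All A are B, All B are C → All A are C.
Middle term (teachers) distributed in premise 2.

Valid


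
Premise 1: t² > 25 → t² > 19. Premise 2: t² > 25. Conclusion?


Modus ponens: P → Q, P ⊢ Q
P: t² > 25
Q: t² > 19
We have P → Q and P is true.
By modus ponens, Q must be true.

t² > 19


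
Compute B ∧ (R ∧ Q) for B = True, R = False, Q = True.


B = True, R = False, Q = True
Step 1: R ∧ Q = False AND True = False
Step 2: B ∧ False = True AND False = False
AND is true only when ALL operands are true.

False


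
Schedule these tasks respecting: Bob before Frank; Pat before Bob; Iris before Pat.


Constraints: Bob before Frank; Pat before Bob; Iris before Pat
Method: repeatedly schedule the remaining task that has no remaining task required before it.
  Step 1: remaining {Bob, Pat, Frank, Iris}; every task except Iris still has a predecessor pending → schedule Iris.
  Step 2: remaining {Bob, Pat, Frank}; every task except Pat still has a predecessor pending → schedule Pat.
  Step 3: remaining {Bob, Frank}; every task except Bob still has a predecessor pending → schedule Bob.
  Step 4: only Frank remains → schedule Frank.
Resulting order:

Iris → Pat → Bob → Frank


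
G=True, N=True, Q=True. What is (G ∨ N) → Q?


G = True, N = True, Q = True
Expression: (G ∨ N) → Q
Step 1: G ∨ N = True OR True = True
Step 2: (True) → Q = True → True (false only if antecedent True and consequent False) = True

True


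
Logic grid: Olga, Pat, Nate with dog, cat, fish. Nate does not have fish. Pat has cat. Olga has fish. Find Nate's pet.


From clues:
  Olga → fish
  Pat → cat
By elimination, Nate gets the remaining.

dog


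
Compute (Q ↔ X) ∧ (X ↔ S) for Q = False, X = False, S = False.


Q = False, X = False, S = False
Step 1: Q ↔ X is true when Q and X have the same value. Result: True
Step 2: X ↔ S is true when X and S have the same value. Result: True
Step 3: True ∧ True = True

True


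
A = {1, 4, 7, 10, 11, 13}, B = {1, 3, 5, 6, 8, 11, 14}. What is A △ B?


A = {1, 4, 7, 10, 11, 13}
B = {1, 3, 5, 6, 8, 11, 14}
Operation: symmetric difference
In A only: [4, 7, 10, 13], in B only: [3, 5, 6, 8, 14]

{3, 4, 5, 6, 7, 8, 10, 13, 14}


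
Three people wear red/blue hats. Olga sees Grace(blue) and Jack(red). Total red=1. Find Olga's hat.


Total red = 1, seen red = 1
Own red = 1 - 1 = 0
Olga's hat is blue.

blue


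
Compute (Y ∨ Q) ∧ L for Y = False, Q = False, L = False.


Y = False, Q = False, L = False
Step 1: Y ∨ Q = False OR False = False
Step 2: False ∧ L = False AND False = False
OR is true when at least one operand is true; AND requires both.

False


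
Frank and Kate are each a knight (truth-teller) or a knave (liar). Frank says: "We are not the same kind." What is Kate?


Frank says: "We are not the same kind."
Case 1: Frank is a Knight (truth-teller)
  Statement is true → they ARE different → Kate is a Knave
Case 2: Frank is a Knave (liar)
  Statement is false → they are NOT different → Kate is a Knave
In both cases, Kate is a Knave.

Knave


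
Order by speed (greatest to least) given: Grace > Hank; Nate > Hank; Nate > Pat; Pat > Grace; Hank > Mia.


Constraints: Grace > Hank; Nate > Hank; Nate > Pat; Pat > Grace; Hank > Mia
Method: at each step, the next-highest is the one remaining person who never appears on the smaller side of a constraint between remaining people.
  Step 1: remaining {Pat, Nate, Mia, Grace, Hank}; on the smaller side: {Pat, Mia, Grace, Hank} → Nate is next (Nate > Hank; Nate > Pat).
  Step 2: remaining {Pat, Mia, Grace, Hank}; on the smaller side: {Mia, Grace, Hank} → Pat is next (Pat > Grace).
  Step 3: remaining {Mia, Grace, Hank}; on the smaller side: {Mia, Hank} → Grace is next (Grace > Hank).
  Step 4: remaining {Mia, Hank}; on the smaller side: {Mia} → Hank is next (Hank > Mia).
  Step 5: only Mia remains → lowest.
Final ranking (highest to lowest):

Nate > Pat > Grace > Hank > Mia


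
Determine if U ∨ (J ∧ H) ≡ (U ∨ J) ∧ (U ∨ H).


Expression 1: U ∨ (J ∧ H)
Expression 2: (U ∨ J) ∧ (U ∨ H)
Truth table (U J H | Expr1 Expr2):
  T T T |   T     T
  T T F |   T     T
  T F T |   T     T
  T F F |   T     T
  F T T |   T     T
  F T F |   F     F
  F F T |   F     F
  F F F |   F     F
All 8 rows agree, so the expressions are logically equivalent.

Yes


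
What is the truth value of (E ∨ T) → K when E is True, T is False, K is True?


E = True, T = False, K = True
Step 1: E ∨ T = True OR False = True
Step 2: (True) → K: false only when antecedent=True and K=False.
Result: True

True


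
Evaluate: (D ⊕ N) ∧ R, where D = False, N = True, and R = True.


D = False, N = True, R = True
Step 1: D ⊕ N = False XOR True = True
Step 2: True ∧ R = True AND True = True
XOR true when exactly one of D,N is true; then AND with R.

True


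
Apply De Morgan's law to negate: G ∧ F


De Morgan's law: ¬(P ∧ Q) ≡ ¬P ∨ ¬Q
¬(G ∧ F) = ¬G ∨ ¬F

¬G ∨ ¬F


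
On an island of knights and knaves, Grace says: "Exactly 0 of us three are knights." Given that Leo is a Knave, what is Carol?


Grace claims exactly 0 knights among Grace, Leo, Carol.
Given: Leo is a Knave.

Case 1: Grace is a Knight (tells truth)
  Then exactly 0 of the three are knights.
  Counting Grace, Leo: 1 knight(s) so far. Need -1 more → impossible.
Case 2: Grace is a Knave (lies)
  Then the count is NOT 0.
  If Carol = Knave, count = 0 = 0 → claim would be true, contradicts lie.
  If Carol = Knight, count = 1 ≠ 0 → lie confirmed ✓

Carol is a Knight.

Knight


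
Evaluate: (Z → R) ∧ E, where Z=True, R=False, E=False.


Z = True, R = False, E = False
Expression: (Z → R) ∧ E
Step 1: Z → R = True → False (false only if Z=True, R=False) = False
Step 2: (False) ∧ E = False AND False = False

False


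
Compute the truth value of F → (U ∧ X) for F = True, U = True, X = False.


F = True, U = True, X = False
Step 1: U ∧ X = True AND False = False
Step 2: F → (False): false only when F=True and consequent=False.
Result: False

False


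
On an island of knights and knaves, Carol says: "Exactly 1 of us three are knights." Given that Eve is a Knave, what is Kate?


Carol claims exactly 1 knights among Carol, Eve, Kate.
Given: Eve is a Knave.

Case 1: Carol is a Knight (tells truth)
  Then exactly 1 of the three are knights.
  Counting Carol, Eve: 1 knight(s) so far. Need 0 more → Kate = Knave.
Case 2: Carol is a Knave (lies)
  Then the count is NOT 1.
  If Kate = Knight, count = 1 = 1 → claim would be true, contradicts lie.
  If Kate = Knave, count = 0 ≠ 1 → lie confirmed ✓

Kate is a Knave.

Knave


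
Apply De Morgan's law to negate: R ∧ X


De Morgan's law: ¬(P ∧ Q) ≡ ¬P ∨ ¬Q
¬(R ∧ X) = ¬R ∨ ¬X

¬R ∨ ¬X


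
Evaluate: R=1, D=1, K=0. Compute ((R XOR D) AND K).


R XOR D = 1^1 = 0
0 AND 0 = 0

0


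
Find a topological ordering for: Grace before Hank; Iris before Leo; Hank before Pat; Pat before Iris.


Constraints: Grace before Hank; Iris before Leo; Hank before Pat; Pat before Iris
Method: repeatedly schedule the remaining task that has no remaining task required before it.
  Step 1: remaining {Pat, Leo, Iris, Grace, Hank}; every task except Grace still has a predecessor pending → schedule Grace.
  Step 2: remaining {Pat, Leo, Iris, Hank}; every task except Hank still has a predecessor pending → schedule Hank.
  Step 3: remaining {Pat, Leo, Iris}; every task except Pat still has a predecessor pending → schedule Pat.
  Step 4: remaining {Leo, Iris}; every task except Iris still has a predecessor pending → schedule Iris.
  Step 5: only Leo remains → schedule Leo.
Resulting order:

Grace → Hank → Pat → Iris → Leo


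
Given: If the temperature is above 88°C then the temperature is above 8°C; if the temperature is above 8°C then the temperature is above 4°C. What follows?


Hypothetical syllogism: P → Q, Q → R ⊢ P → R
Premise 1: the temperature is above 88°C → the temperature is above 8°C
Premise 2: the temperature is above 8°C → the temperature is above 4°C
Chain the implications: the middle term (the temperature is above 8°C) links the two.
Conclusion: If the temperature is above 88°C, then the temperature is above 4°C.

If the temperature is above 88°C, then the temperature is above 4°C.


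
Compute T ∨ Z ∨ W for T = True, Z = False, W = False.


T = True, Z = False, W = False
Step 1: T ∨ Z = True OR False = True
Step 2: True ∨ W = True OR False = True
OR is true when at least one operand is true.

True


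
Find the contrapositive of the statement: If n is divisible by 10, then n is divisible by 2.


Original: If n is divisible by 10, then n is divisible by 2
Contrapositive: If ¬Q, then ¬P
Negate Q: not (n is divisible by 2)
Negate P: not (n is divisible by 10)

If not (n is divisible by 2), then not (n is divisible by 10).


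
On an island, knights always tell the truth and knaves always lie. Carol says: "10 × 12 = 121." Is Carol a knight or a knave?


Statement: "10 × 12 = 121."
Actual: 10 × 12 = 120
Claimed: 121
Statement is FALSE → Carol lies → Knave

Knave


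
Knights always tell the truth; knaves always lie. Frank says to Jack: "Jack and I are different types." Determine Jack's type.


Frank says: "Jack and I are different types."
Case 1: Frank is a Knight (truth-teller)
  Statement is true → they ARE different → Jack is a Knave
Case 2: Frank is a Knave (liar)
  Statement is false → they are NOT different → Jack is a Knave
In both cases, Jack is a Knave.

Knave


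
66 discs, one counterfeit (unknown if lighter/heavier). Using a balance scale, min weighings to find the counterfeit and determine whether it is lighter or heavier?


Let n = 66. 132 possibilities (n discs × lighter/heavier); each weighing has 3 outcomes.
Bound for k weighings: say the first weighing puts j discs on each pan. If it tips, the 2j weighed discs remain suspects (each with a known direction) and k-1 weighings give 3^(k-1) outcomes; 3^(k-1) is odd, so 2j ≤ 3^(k-1) - 1. If it balances, the n - 2j unweighed discs remain with direction unknown: 2(n - 2j) ≤ 3^(k-1) - 1 by the same parity argument. Adding, n ≤ (3^(k-1) - 1) + (3^(k-1) - 1)/2 = (3^k - 3)/2, and the classical three-group strategy achieves this (3 discs in 2 weighings, 12 in 3, 39 in 4, 120 in 5).
So we need the smallest k with (3^k - 3)/2 ≥ 66.
k = 4: (3^4 - 3)/2 = 39 < 66 ✗
k = 5: (3^5 - 3)/2 = 120 ≥ 66 ✓

5


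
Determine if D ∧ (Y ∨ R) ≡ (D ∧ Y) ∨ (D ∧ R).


Expression 1: D ∧ (Y ∨ R)
Expression 2: (D ∧ Y) ∨ (D ∧ R)
Truth table (D Y R | Expr1 Expr2):
  T T T |   T     T
  T T F |   T     T
  T F T |   T     T
  T F F |   F     F
  F T T |   F     F
  F T F |   F     F
  F F T |   F     F
  F F F |   F     F
All 8 rows agree, so the expressions are logically equivalent.

Yes


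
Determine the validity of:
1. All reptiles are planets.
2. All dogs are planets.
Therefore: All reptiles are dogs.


Premise 1: All reptiles are planets.
Premise 2: All dogs are planets.
Conclusion: All reptiles are dogs.
Fallacy: undistributed middle. planets is predicate in both.
Counterexample: reptiles and dogs could be disjoint subsets of planets.

Invalid


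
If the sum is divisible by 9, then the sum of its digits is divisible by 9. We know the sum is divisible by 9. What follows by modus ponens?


Modus ponens: P → Q, P ⊢ Q
P: the sum is divisible by 9
Q: the sum of its digits is divisible by 9
We have P → Q and P is true.
By modus ponens, Q must be true.

The sum of its digits is divisible by 9


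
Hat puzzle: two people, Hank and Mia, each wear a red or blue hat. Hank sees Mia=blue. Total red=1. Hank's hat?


Total red = 1, Mia = blue
Red accounted for: 0
Remaining for Hank: 1
Hank's hat is red.

red


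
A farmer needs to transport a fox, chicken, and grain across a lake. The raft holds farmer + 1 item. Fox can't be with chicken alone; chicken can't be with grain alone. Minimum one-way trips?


1. farmer+chicken → 2. farmer ← 3. farmer+fox → 4. farmer+chicken ← 5. farmer+grain → 6. farmer ← 7. farmer+chicken →
Minimum trips = 7

7


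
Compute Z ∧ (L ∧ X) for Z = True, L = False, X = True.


Z = True, L = False, X = True
Step 1: L ∧ X = False AND True = False
Step 2: Z ∧ False = True AND False = False
AND is true only when ALL operands are true.

False


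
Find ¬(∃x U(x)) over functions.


Original: ∃x U(x)
Rule: ¬∀→∃, ¬∃→∀, negate predicate.
Negation: ∀x ¬U(x)

∀x ¬U(x)


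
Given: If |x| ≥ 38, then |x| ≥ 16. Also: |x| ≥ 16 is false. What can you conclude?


Modus tollens: P → Q, ¬Q ⊢ ¬P
P: |x| ≥ 38
Q: |x| ≥ 16
We have P → Q and Q is false.
By modus tollens, P must be false.

It is not the case that |x| ≥ 38


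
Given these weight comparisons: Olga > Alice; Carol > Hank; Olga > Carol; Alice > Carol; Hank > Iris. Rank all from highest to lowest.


Constraints: Olga > Alice; Carol > Hank; Olga > Carol; Alice > Carol; Hank > Iris
Method: at each step, the next-highest is the one remaining person who never appears on the smaller side of a constraint between remaining people.
  Step 1: remaining {Iris, Carol, Hank, Alice, Olga}; on the smaller side: {Iris, Carol, Hank, Alice} → Olga is next (Olga > Alice; Olga > Carol).
  Step 2: remaining {Iris, Carol, Hank, Alice}; on the smaller side: {Iris, Carol, Hank} → Alice is next (Alice > Carol).
  Step 3: remaining {Iris, Carol, Hank}; on the smaller side: {Iris, Hank} → Carol is next (Carol > Hank).
  Step 4: remaining {Iris, Hank}; on the smaller side: {Iris} → Hank is next (Hank > Iris).
  Step 5: only Iris remains → lowest.
Final ranking (highest to lowest):

Olga > Alice > Carol > Hank > Iris


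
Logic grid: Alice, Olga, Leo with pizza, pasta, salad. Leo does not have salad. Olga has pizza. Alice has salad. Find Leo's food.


From clues:
  Alice → salad
  Olga → pizza
By elimination, Leo gets the remaining.

pasta


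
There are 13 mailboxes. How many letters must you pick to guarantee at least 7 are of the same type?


Pigeonhole: to guarantee k in one of n categories, need (k-1)×n + 1.
k = 7, n = 13
Minimum = (7-1) × 13 + 1 = 6 × 13 + 1

79


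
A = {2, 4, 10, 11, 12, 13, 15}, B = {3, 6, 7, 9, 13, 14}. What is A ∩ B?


A = {2, 4, 10, 11, 12, 13, 15}
B = {3, 6, 7, 9, 13, 14}
Operation: intersection
Elements in both: 13

{13}


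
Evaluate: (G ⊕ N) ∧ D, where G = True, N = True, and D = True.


G = True, N = True, D = True
Step 1: G ⊕ N = True XOR True = False
Step 2: False ∧ D = False AND True = False
XOR true when exactly one of G,N is true; then AND with D.

False


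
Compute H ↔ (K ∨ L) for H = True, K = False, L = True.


H = True, K = False, L = True
Step 1: K ∨ L = False OR True = True
Step 2: H ↔ (True): true when both sides have same truth value.
Result: True ↔ True = True

True


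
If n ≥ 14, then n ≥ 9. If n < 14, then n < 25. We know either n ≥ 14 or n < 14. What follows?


Constructive dilemma: (P → Q) ∧ (R → S), P ∨ R ⊢ Q ∨ S
Premise 1: n ≥ 14 → n ≥ 9
Premise 2: n < 14 → n < 25
Premise 3: n ≥ 14 ∨ n < 14
Case 1: Assuming n ≥ 14, then by Premise 1, n ≥ 9.
Case 2: Assuming n < 14, then by Premise 2, n < 25.
Since one of n ≥ 14 or n < 14 must hold, we get n ≥ 9 or n < 25.

n ≥ 9 or n < 25.


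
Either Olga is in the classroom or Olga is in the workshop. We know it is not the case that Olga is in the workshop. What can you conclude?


Disjunctive syllogism: P ∨ Q, ¬P ⊢ Q
Disjunction: Olga is in the classroom ∨ Olga is in the workshop
We know it is not the case that Olga is in the workshop.
By disjunctive syllogism, the other disjunct must be true.

Olga is in the classroom


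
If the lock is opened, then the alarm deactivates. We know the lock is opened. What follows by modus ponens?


Modus ponens: P → Q, P ⊢ Q
P: the lock is opened
Q: the alarm deactivates
We have P → Q and P is true.
By modus ponens, Q must be true.

The alarm deactivates


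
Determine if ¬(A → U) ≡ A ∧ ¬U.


Expression 1: ¬(A → U)
Expression 2: A ∧ ¬U
Truth table (A U | Expr1 Expr2):
  T T |   F     F
  T F |   T     T
  F T |   F     F
  F F |   F     F
All 4 rows agree, so the expressions are logically equivalent.

Yes


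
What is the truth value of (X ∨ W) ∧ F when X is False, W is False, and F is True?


X = False, W = False, F = True
Step 1: X ∨ W = False OR False = False
Step 2: False ∧ F = False AND True = False
OR is true when at least one operand is true; AND requires both.

False


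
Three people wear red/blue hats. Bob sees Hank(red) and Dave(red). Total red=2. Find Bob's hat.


Total red = 2, seen red = 2
Own red = 2 - 2 = 0
Bob's hat is blue.

blue


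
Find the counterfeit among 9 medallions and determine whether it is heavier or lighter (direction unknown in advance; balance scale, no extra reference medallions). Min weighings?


Let n = 9. 18 possibilities (n medallions × lighter/heavier); each weighing has 3 outcomes.
Bound for k weighings: say the first weighing puts j medallions on each pan. If it tips, the 2j weighed medallions remain suspects (each with a known direction) and k-1 weighings give 3^(k-1) outcomes; 3^(k-1) is odd, so 2j ≤ 3^(k-1) - 1. If it balances, the n - 2j unweighed medallions remain with direction unknown: 2(n - 2j) ≤ 3^(k-1) - 1 by the same parity argument. Adding, n ≤ (3^(k-1) - 1) + (3^(k-1) - 1)/2 = (3^k - 3)/2, and the classical three-group strategy achieves this (3 medallions in 2 weighings, 12 in 3, 39 in 4, 120 in 5).
So we need the smallest k with (3^k - 3)/2 ≥ 9.
k = 2: (3^2 - 3)/2 = 3 < 9 ✗
k = 3: (3^3 - 3)/2 = 12 ≥ 9 ✓

3


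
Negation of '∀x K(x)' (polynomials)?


Original: ∀x K(x)
Rule: ¬∀→∃, ¬∃→∀, negate predicate.
Negation: ∃x ¬K(x)

∃x ¬K(x)


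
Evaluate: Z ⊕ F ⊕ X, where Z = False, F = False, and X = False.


Z = False, F = False, X = False
Step 1: Z ⊕ F = False XOR False = False
Step 2: False ⊕ X = False XOR False = False
XOR is true when an odd number of operands are true.

False


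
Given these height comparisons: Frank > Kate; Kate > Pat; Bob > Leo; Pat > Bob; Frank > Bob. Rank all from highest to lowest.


Constraints: Frank > Kate; Kate > Pat; Bob > Leo; Pat > Bob; Frank > Bob
Method: at each step, the next-highest is the one remaining person who never appears on the smaller side of a constraint between remaining people.
  Step 1: remaining {Pat, Frank, Bob, Leo, Kate}; on the smaller side: {Pat, Bob, Leo, Kate} → Frank is next (Frank > Kate; Frank > Bob).
  Step 2: remaining {Pat, Bob, Leo, Kate}; on the smaller side: {Pat, Bob, Leo} → Kate is next (Kate > Pat).
  Step 3: remaining {Pat, Bob, Leo}; on the smaller side: {Bob, Leo} → Pat is next (Pat > Bob).
  Step 4: remaining {Bob, Leo}; on the smaller side: {Leo} → Bob is next (Bob > Leo).
  Step 5: only Leo remains → lowest.
Final ranking (highest to lowest):

Frank > Kate > Pat > Bob > Leo


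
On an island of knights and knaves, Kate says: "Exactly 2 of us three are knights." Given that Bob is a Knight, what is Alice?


Kate claims exactly 2 knights among Kate, Bob, Alice.
Given: Bob is a Knight.

Case 1: Kate is a Knight (tells truth)
  Then exactly 2 of the three are knights.
  Counting Kate, Bob: 2 knight(s) so far. Need 0 more → Alice = Knave.
Case 2: Kate is a Knave (lies)
  Then the count is NOT 2.
  If Alice = Knight, count = 2 = 2 → claim would be true, contradicts lie.
  If Alice = Knave, count = 1 ≠ 2 → lie confirmed ✓

Alice is a Knave.

Knave


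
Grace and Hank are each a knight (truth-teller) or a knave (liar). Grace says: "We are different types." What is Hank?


Grace says: "We are different types."
Case 1: Grace is a Knight (truth-teller)
  Statement is true → they ARE different → Hank is a Knave
Case 2: Grace is a Knave (liar)
  Statement is false → they are NOT different → Hank is a Knave
In both cases, Hank is a Knave.

Knave


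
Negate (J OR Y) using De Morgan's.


De Morgan's law: ¬(P ∨ Q) ≡ ¬P ∧ ¬Q
¬(J ∨ Y) = ¬J ∧ ¬Y

¬J ∧ ¬Y


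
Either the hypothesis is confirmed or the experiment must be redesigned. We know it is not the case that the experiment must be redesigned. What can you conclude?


Disjunctive syllogism: P ∨ Q, ¬P ⊢ Q
Disjunction: the hypothesis is confirmed ∨ the experiment must be redesigned
We know it is not the case that the experiment must be redesigned.
By disjunctive syllogism, the other disjunct must be true.

The hypothesis is confirmed


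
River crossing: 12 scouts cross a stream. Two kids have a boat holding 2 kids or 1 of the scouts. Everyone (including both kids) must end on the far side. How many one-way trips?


Per crossing of one of the scouts: kids→, one←, one of the scouts→, one← = 4 trips
12 × 4 = 48, + 1 final kids→ = 49
Minimum trips = 49

49


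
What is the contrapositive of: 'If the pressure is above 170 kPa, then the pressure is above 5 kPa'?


Original: If the pressure is above 170 kPa, then the pressure is above 5 kPa
Contrapositive: If ¬Q, then ¬P
Negate Q: not (the pressure is above 5 kPa)
Negate P: not (the pressure is above 170 kPa)

If not (the pressure is above 5 kPa), then not (the pressure is above 170 kPa).


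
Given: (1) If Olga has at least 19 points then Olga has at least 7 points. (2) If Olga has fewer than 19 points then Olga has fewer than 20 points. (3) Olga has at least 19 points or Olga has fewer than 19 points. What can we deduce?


Constructive dilemma: (P → Q) ∧ (R → S), P ∨ R ⊢ Q ∨ S
Premise 1: Olga has at least 19 points → Olga has at least 7 points
Premise 2: Olga has fewer than 19 points → Olga has fewer than 20 points
Premise 3: Olga has at least 19 points ∨ Olga has fewer than 19 points
Case 1: Assuming Olga has at least 19 points, then by Premise 1, Olga has at least 7 points.
Case 2: Assuming Olga has fewer than 19 points, then by Premise 2, Olga has fewer than 20 points.
Since one of Olga has at least 19 points or Olga has fewer than 19 points must hold, we get Olga has at least 7 points or Olga has fewer than 20 points.

Olga has at least 7 points or Olga has fewer than 20 points.


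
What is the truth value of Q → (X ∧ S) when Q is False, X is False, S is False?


Q = False, X = False, S = False
Step 1: X ∧ S = False AND False = False
Step 2: Q → (False): false only when Q=True and consequent=False.
Result: True

True


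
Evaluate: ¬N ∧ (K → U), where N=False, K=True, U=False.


N = False, K = True, U = False
Expression: ¬N ∧ (K → U)
Step 1: ¬N = NOT False = True
Step 2: K → U = True → False (false only if K=True, U=False) = False
Step 3: (True) ∧ (False) = True AND False = False

False


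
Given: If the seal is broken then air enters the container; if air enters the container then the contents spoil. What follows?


Hypothetical syllogism: P → Q, Q → R ⊢ P → R
Premise 1: the seal is broken → air enters the container
Premise 2: air enters the container → the contents spoil
Chain the implications: the middle term (air enters the container) links the two.
Conclusion: If the seal is broken, then the contents spoil.

If the seal is broken, then the contents spoil.


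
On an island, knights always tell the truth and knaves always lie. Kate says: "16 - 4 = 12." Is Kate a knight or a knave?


Statement: "16 - 4 = 12."
Actual: 16 - 4 = 12
Claimed: 12
Statement is TRUE → Kate tells the truth → Knight

Knight


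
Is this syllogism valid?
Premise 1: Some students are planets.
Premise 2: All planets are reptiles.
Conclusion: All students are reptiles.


Premise 1: Some students are planets.
Premise 2: All planets are reptiles.
Conclusion: All students are reptiles.
Fallacy: illicit minor. The minor term (students) is distributed in the conclusion ('All students ...') but undistributed in its premise ('Some students are planets' doesn't cover all students).
Only 'Some students are reptiles' follows, not 'All'.

Invalid


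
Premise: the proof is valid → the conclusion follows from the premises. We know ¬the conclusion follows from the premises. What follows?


Modus tollens: P → Q, ¬Q ⊢ ¬P
P: the proof is valid
Q: the conclusion follows from the premises
We have P → Q and Q is false.
By modus tollens, P must be false.

It is not the case that the proof is valid


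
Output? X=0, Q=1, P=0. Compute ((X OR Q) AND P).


X OR Q = 0|1 = 1
1 AND 0 = 0

0


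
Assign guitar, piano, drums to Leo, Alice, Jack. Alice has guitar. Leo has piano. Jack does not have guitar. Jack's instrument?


From clues:
  Leo → piano
  Alice → guitar
By elimination, Jack gets the remaining.

drums


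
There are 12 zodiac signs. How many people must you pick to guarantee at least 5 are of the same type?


Pigeonhole: to guarantee k in one of n categories, need (k-1)×n + 1.
k = 5, n = 12
Minimum = (5-1) × 12 + 1 = 4 × 12 + 1

49


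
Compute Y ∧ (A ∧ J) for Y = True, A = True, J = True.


Y = True, A = True, J = True
Step 1: A ∧ J = True AND True = True
Step 2: Y ∧ True = True AND True = True
AND is true only when ALL operands are true.

True


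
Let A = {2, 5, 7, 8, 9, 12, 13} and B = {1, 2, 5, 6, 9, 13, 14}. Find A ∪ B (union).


A = {2, 5, 7, 8, 9, 12, 13}
B = {1, 2, 5, 6, 9, 13, 14}
Operation: union
All elements combined: 1, 2, 5, 6, 7, 8, 9, 12, 13, 14

{1, 2, 5, 6, 7, 8, 9, 12, 13, 14}


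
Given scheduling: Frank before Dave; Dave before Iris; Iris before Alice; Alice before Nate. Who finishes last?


Constraints: Frank before Dave; Dave before Iris; Iris before Alice; Alice before Nate
The last task can have nothing scheduled after it, so it must never appear on the left of a 'before'.
Tasks appearing before some other task: Frank, Dave, Iris, Alice.
The only task not in that list is Nate → it is last.

Nate


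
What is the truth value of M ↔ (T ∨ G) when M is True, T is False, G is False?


M = True, T = False, G = False
Step 1: T ∨ G = False OR False = False
Step 2: M ↔ (False): true when both sides have same truth value.
Result: True ↔ False = False

False


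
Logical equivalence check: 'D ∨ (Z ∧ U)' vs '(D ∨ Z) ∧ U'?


Expression 1: D ∨ (Z ∧ U)
Expression 2: (D ∨ Z) ∧ U
Truth table (D Z U | Expr1 Expr2):
  T T T |   T     T
  T T F |   T     F   ← differ
  T F T |   T     T
  T F F |   T     F   ← differ
  F T T |   T     T
  F T F |   F     F
  F F T |   F     F
  F F F |   F     F
Counterexample: D=T, Z=T, U=F gives Expr1 = T but Expr2 = F, so the expressions are NOT logically equivalent.

No


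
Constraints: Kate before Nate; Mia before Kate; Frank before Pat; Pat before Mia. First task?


Constraints: Kate before Nate; Mia before Kate; Frank before Pat; Pat before Mia
The first task can have nothing scheduled before it, so it must never appear on the right of a 'before'.
Tasks appearing after some 'before': Nate, Kate, Pat, Mia.
The only task not in that list is Frank → it is first.

Frank


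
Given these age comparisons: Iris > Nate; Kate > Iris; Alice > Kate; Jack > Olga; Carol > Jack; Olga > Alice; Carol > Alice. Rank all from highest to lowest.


Constraints: Iris > Nate; Kate > Iris; Alice > Kate; Jack > Olga; Carol > Jack; Olga > Alice; Carol > Alice
Method: at each step, the next-highest is the one remaining person who never appears on the smaller side of a constraint between remaining people.
  Step 1: remaining {Alice, Carol, Olga, Nate, Jack, Kate, Iris}; on the smaller side: {Alice, Olga, Nate, Jack, Kate, Iris} → Carol is next (Carol > Jack; Carol > Alice).
  Step 2: remaining {Alice, Olga, Nate, Jack, Kate, Iris}; on the smaller side: {Alice, Olga, Nate, Kate, Iris} → Jack is next (Jack > Olga).
  Step 3: remaining {Alice, Olga, Nate, Kate, Iris}; on the smaller side: {Alice, Nate, Kate, Iris} → Olga is next (Olga > Alice).
  Step 4: remaining {Alice, Nate, Kate, Iris}; on the smaller side: {Nate, Kate, Iris} → Alice is next (Alice > Kate).
  Step 5: remaining {Nate, Kate, Iris}; on the smaller side: {Nate, Iris} → Kate is next (Kate > Iris).
  Step 6: remaining {Nate, Iris}; on the smaller side: {Nate} → Iris is next (Iris > Nate).
  Step 7: only Nate remains → lowest.
Final ranking (highest to lowest):

Carol > Jack > Olga > Alice > Kate > Iris > Nate


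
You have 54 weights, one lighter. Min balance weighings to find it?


Each weighing has 3 outcomes (left heavy / balance / right heavy), so k weighings distinguish at most 3^k cases; splitting into three near-equal groups achieves this.
Need 3^k ≥ 54: 3^3 = 27 < 54 ≤ 3^4 = 81
k = ⌈log₃(54)⌉ = 4

4


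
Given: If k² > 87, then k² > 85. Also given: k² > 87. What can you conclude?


Modus ponens: P → Q, P ⊢ Q
P: k² > 87
Q: k² > 85
We have P → Q and P is true.
By modus ponens, Q must be true.

k² > 85


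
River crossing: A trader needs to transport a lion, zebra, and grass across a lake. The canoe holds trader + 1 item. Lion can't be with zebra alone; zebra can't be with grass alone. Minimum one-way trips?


1. trader+zebra → 2. trader ← 3. trader+lion → 4. trader+zebra ← 5. trader+grass → 6. trader ← 7. trader+zebra →
Minimum trips = 7

7


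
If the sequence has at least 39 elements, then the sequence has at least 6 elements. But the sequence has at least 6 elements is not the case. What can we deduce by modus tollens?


Modus tollens: P → Q, ¬Q ⊢ ¬P
P: the sequence has at least 39 elements
Q: the sequence has at least 6 elements
We have P → Q and Q is false.
By modus tollens, P must be false.

It is not the case that the sequence has at least 39 elements


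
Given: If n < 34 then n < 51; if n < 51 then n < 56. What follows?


Hypothetical syllogism: P → Q, Q → R ⊢ P → R
Premise 1: n < 34 → n < 51
Premise 2: n < 51 → n < 56
Chain the implications: the middle term (n < 51) links the two.
Conclusion: If n < 34, then n < 56.

If n < 34, then n < 56.


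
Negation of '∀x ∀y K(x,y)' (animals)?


Original: ∀x ∀y K(x,y)
Rule: ¬∀→∃, ¬∃→∀, negate predicate.
Negation: ∃x ∃y ¬K(x,y)

∃x ∃y ¬K(x,y)


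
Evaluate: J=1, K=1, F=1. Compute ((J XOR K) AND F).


J XOR K = 1^1 = 0
0 AND 1 = 0

0


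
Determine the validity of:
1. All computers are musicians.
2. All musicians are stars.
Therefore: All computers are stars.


Premise 1: All computers are musicians.
Premise 2: All musicians are stars.
Conclusion: All computers are stars.
Barbara syllogism (AAA-1): All A are B, All B are C → All A are C.
Middle term (musicians) distributed in premise 2.

Valid


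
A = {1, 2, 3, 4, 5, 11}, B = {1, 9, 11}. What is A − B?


A = {1, 2, 3, 4, 5, 11}
B = {1, 9, 11}
Operation: difference A − B
In A but not B: 2, 3, 4, 5

{2, 3, 4, 5}


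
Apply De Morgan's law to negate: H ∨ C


De Morgan's law: ¬(P ∨ Q) ≡ ¬P ∧ ¬Q
¬(H ∨ C) = ¬H ∧ ¬C

¬H ∧ ¬C


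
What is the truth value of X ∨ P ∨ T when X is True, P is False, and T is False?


X = True, P = False, T = False
Step 1: X ∨ P = True OR False = True
Step 2: True ∨ T = True OR False = True
OR is true when at least one operand is true.

True


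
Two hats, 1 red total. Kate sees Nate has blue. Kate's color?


Total red = 1, Nate = blue
Red accounted for: 0
Remaining for Kate: 1
Kate's hat is red.

red


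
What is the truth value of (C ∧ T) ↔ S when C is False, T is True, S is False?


C = False, T = True, S = False
Step 1: C ∧ T = False AND True = False
Step 2: (False) ↔ S: true when both sides have same truth value.
Result: False ↔ False = True

True
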